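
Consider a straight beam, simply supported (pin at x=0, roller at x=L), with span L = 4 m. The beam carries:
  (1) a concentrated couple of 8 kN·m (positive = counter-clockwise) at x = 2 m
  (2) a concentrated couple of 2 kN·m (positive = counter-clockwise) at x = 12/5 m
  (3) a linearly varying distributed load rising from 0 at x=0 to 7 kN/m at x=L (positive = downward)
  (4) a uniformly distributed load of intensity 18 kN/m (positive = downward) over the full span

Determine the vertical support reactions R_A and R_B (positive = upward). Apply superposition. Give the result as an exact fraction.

R_A = 259/6 kN, R_B = 257/6 kN

Load 1 — applied couple M₀=8 kN·m at a=2 m (b=L-a=2):
  R_A = M₀/L = 8/4 = 2 kN
  R_B = -M₀/L = -8/4 = -2 kN
Load 2 — applied couple M₀=2 kN·m at a=12/5 m (b=L-a=8/5):
  R_A = M₀/L = 2/4 = 1/2 kN
  R_B = -M₀/L = -2/4 = -1/2 kN
Load 3 — triangular load w₀=7 kN/m (0→w₀ over full span):
  R_A = w₀L/6 = 7·4/6 = 14/3 kN
  R_B = w₀L/3 = 7·4/3 = 28/3 kN
Load 4 — uniform load w=18 kN/m over full span:
  R_A = wL/2 = 18·4/2 = 36 kN
  R_B = wL/2 = 18·4/2 = 36 kN
Superposition: R_A = 259/6 kN, R_B = 257/6 kN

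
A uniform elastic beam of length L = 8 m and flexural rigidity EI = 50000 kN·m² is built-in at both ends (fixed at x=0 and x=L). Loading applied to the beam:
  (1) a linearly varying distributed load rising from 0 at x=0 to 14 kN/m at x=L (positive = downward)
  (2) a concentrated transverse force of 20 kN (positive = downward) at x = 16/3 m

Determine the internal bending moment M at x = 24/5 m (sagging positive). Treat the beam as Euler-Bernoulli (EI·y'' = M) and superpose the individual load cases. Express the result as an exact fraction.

Load 1 — triangular load w₀=14 kN/m (0→w₀ over full span):
  M_1 = 3w₀Lx/20 - w₀L²/30 - w₀x³/(6L) = 3·14·8·(24/5)/20 - 14·8²/30 - 14·(24/5)³/(6·8) = 6944/375 kN·m
Load 2 — point force P=20 kN at a=16/3 m (b=L-a=8/3):
  M_2 = Pb²(3a+b)x/L³ - Pab²/L²  [x≤a] = 20·(8/3)²·(3·(16/3)+(8/3))·(24/5)/8³ - 20·(16/3)·(8/3)²/8² = 352/27 kN·m
Superposition: M = Σ M_i = 106496/3375 kN·m ≈ 31.554370 kN·m

M(24/5) = 106496/3375 kN·m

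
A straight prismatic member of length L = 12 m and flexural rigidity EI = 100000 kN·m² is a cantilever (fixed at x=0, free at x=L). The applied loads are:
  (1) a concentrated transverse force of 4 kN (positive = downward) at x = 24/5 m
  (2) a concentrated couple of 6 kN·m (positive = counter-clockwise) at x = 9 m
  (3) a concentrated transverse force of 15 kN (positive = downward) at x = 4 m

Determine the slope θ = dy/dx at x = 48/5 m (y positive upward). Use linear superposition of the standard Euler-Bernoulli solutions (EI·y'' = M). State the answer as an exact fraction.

θ(48/5) = -1401/1250000 rad

Load 1 — point force P=4 kN at a=24/5 m (b=L-a=36/5):
  θ_1 = -Pa²/(2EI)  [x>a] = -4·(24/5)²/(2·100000) = -36/78125 rad
Load 2 — applied couple M₀=6 kN·m at a=9 m (b=L-a=3):
  θ_2 = M₀a/EI  [x>a] = 6·9/100000 = 27/50000 rad
Load 3 — point force P=15 kN at a=4 m (b=L-a=8):
  θ_3 = -Pa²/(2EI)  [x>a] = -15·4²/(2·100000) = -3/2500 rad
Superposition: θ = Σ θ_i = -1401/1250000 rad ≈ -0.001121 rad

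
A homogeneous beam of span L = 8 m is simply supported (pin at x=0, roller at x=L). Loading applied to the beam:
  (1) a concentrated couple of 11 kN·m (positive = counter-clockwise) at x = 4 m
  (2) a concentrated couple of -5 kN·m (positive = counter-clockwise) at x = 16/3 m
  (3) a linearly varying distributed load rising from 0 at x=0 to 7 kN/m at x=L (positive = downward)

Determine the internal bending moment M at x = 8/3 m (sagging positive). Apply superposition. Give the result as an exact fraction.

M(8/3) = 1954/81 kN·m

Load 1 — applied couple M₀=11 kN·m at a=4 m (b=L-a=4):
  M_1 = M₀x/L  [x≤a] = 11·(8/3)/8 = 11/3 kN·m
Load 2 — applied couple M₀=-5 kN·m at a=16/3 m (b=L-a=8/3):
  M_2 = M₀x/L  [x≤a] = (-5)·(8/3)/8 = -5/3 kN·m
Load 3 — triangular load w₀=7 kN/m (0→w₀ over full span):
  M_3 = w₀Lx/6 - w₀x³/(6L) = 7·8·(8/3)/6 - 7·(8/3)³/(6·8) = 1792/81 kN·m
Superposition: M = Σ M_i = 1954/81 kN·m ≈ 24.123457 kN·m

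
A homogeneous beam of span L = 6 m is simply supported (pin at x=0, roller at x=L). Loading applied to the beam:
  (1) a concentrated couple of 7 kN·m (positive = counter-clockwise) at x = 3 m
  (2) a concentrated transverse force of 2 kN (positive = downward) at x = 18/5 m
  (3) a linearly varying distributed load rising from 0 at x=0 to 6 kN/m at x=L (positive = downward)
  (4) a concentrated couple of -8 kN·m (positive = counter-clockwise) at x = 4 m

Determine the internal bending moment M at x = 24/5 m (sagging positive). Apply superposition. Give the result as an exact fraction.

M(24/5) = 1501/125 kN·m

Load 1 — applied couple M₀=7 kN·m at a=3 m (b=L-a=3):
  M_1 = M₀x/L - M₀  [x>a] = 7·(24/5)/6 - 7 = -7/5 kN·m
Load 2 — point force P=2 kN at a=18/5 m (b=L-a=12/5):
  M_2 = Pa(L-x)/L  [x>a] = 2·(18/5)·(6-(24/5))/6 = 36/25 kN·m
Load 3 — triangular load w₀=6 kN/m (0→w₀ over full span):
  M_3 = w₀Lx/6 - w₀x³/(6L) = 6·6·(24/5)/6 - 6·(24/5)³/(6·6) = 1296/125 kN·m
Load 4 — applied couple M₀=-8 kN·m at a=4 m (b=L-a=2):
  M_4 = M₀x/L - M₀  [x>a] = (-8)·(24/5)/6 - (-8) = 8/5 kN·m
Superposition: M = Σ M_i = 1501/125 kN·m ≈ 12.008000 kN·m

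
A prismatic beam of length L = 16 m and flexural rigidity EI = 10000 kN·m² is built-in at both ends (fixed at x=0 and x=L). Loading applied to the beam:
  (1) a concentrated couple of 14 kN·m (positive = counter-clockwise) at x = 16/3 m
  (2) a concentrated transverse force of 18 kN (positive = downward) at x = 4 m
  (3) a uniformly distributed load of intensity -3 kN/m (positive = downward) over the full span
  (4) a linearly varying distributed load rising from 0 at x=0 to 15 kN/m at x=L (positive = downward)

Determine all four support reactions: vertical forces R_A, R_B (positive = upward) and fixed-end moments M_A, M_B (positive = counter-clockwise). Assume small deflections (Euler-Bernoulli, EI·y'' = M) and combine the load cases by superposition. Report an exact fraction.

R_A = 1361/48 kN, M_A = 209/2 kN·m, R_B = 2959/48 kN, M_B = -821/6 kN·m

Load 1 — applied couple M₀=14 kN·m at a=16/3 m (b=L-a=32/3):
  R_A = 6M₀ab/L³ = 6·14·(16/3)·(32/3)/16³ = 7/6 kN
  M_A = M₀b(2a-b)/L² = 14·(32/3)·(2·(16/3)-(32/3))/16² = 0 kN·m
  R_B = -6M₀ab/L³ = -6·14·(16/3)·(32/3)/16³ = -7/6 kN
  M_B = M₀a(2b-a)/L² = 14·(16/3)·(2·(32/3)-(16/3))/16² = 14/3 kN·m
Load 2 — point force P=18 kN at a=4 m (b=L-a=12):
  R_A = Pb²(3a+b)/L³ = 18·12²·(3·4+12)/16³ = 243/16 kN
  M_A = Pab²/L² = 18·4·12²/16² = 81/2 kN·m
  R_B = Pa²(a+3b)/L³ = 18·4²·(4+3·12)/16³ = 45/16 kN
  M_B = -Pa²b/L² = -18·4²·12/16² = -27/2 kN·m
Load 3 — uniform load w=-3 kN/m over full span:
  R_A = wL/2 = (-3)·16/2 = -24 kN
  M_A = wL²/12 = (-3)·16²/12 = -64 kN·m
  R_B = wL/2 = (-3)·16/2 = -24 kN
  M_B = -wL²/12 = -(-3)·16²/12 = 64 kN·m
Load 4 — triangular load w₀=15 kN/m (0→w₀ over full span):
  R_A = 3w₀L/20 = 3·15·16/20 = 36 kN
  M_A = w₀L²/30 = 15·16²/30 = 128 kN·m
  R_B = 7w₀L/20 = 7·15·16/20 = 84 kN
  M_B = -w₀L²/20 = -15·16²/20 = -192 kN·m
Superposition: R_A = 1361/48 kN, M_A = 209/2 kN·m, R_B = 2959/48 kN, M_B = -821/6 kN·m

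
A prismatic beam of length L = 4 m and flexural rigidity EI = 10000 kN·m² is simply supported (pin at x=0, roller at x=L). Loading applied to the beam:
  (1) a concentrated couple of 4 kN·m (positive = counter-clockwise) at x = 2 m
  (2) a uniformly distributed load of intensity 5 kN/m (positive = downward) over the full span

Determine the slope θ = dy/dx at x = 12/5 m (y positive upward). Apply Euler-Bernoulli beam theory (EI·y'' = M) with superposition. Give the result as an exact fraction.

Load 1 — applied couple M₀=4 kN·m at a=2 m (b=L-a=2):
  θ_1 = (M₀x²/(2L)-M₀(x-a)+C₁)/EI  [x>a] with C₁=M₀(3b²-L²)/(6L)=-2/3 = (4·(12/5)²/(2·4)-4·((12/5)-2)+(-2/3))/10000 = 23/375000 rad
Load 2 — uniform load w=5 kN/m over full span:
  θ_2 = -w(L³-6Lx²+4x³)/(24EI) = -5·(4³-6·4·(12/5)²+4·(12/5)³)/(24·10000) = 37/93750 rad
Superposition: θ = Σ θ_i = 57/125000 rad ≈ 0.000456 rad

θ(12/5) = 57/125000 rad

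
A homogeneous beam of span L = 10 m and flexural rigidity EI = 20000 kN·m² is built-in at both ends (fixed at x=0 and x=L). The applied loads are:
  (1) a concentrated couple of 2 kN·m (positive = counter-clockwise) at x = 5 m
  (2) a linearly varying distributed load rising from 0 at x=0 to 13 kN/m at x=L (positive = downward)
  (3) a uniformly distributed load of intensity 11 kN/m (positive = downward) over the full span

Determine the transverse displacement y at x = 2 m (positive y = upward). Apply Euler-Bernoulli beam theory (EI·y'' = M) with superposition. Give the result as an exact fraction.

y(2) = -13421/1500000 m

Load 1 — applied couple M₀=2 kN·m at a=5 m (b=L-a=5):
  y_1 = (R_Ax³/6 - M_Ax²/2)/EI  [x≤a] with R_A=3/10, M_A=1/2 = ((3/10)·2³/6 - (1/2)·2²/2)/20000 = -3/100000 m
Load 2 — triangular load w₀=13 kN/m (0→w₀ over full span):
  y_2 = -w₀x²(L-x)²(x+2L)/(120LEI) = -13·2²·(10-2)²·(2+2·10)/(120·10·20000) = -143/46875 m
Load 3 — uniform load w=11 kN/m over full span:
  y_3 = -wx²(L-x)²/(24EI) = -11·2²·(10-2)²/(24·20000) = -11/1875 m
Superposition: y = Σ y_i = -13421/1500000 m ≈ -0.008947 m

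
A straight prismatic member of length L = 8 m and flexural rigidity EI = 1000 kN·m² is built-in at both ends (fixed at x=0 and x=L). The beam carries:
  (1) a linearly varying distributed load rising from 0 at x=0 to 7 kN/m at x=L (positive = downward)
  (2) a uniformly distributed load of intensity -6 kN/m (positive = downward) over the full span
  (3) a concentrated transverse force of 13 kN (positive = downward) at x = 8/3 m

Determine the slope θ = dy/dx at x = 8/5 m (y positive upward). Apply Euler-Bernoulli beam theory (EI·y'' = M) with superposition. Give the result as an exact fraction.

θ(8/5) = -2384/2109375 rad

Load 1 — triangular load w₀=7 kN/m (0→w₀ over full span):
  θ_1 = -w₀(2x(L-x)(L-2x)(x+2L)+x²(L-x)²)/(120LEI) = -7·(2·(8/5)·(8-(8/5))·(8-2·(8/5))·((8/5)+2·8)+(8/5)²·(8-(8/5))²)/(120·8·1000) = -3136/234375 rad
Load 2 — uniform load w=-6 kN/m over full span:
  θ_2 = -wx(L-x)(L-2x)/(12EI) = -(-6)·(8/5)·(8-(8/5))·(8-2·(8/5))/(12·1000) = 384/15625 rad
Load 3 — point force P=13 kN at a=8/3 m (b=L-a=16/3):
  θ_3 = -Pb²x(2aL-(3a+b)x)/(2L³EI)  [x≤a] = -13·(16/3)²·(8/5)·(2·(8/3)·8-(3·(8/3)+(16/3))·(8/5))/(2·8³·1000) = -208/16875 rad
Superposition: θ = Σ θ_i = -2384/2109375 rad ≈ -0.001130 rad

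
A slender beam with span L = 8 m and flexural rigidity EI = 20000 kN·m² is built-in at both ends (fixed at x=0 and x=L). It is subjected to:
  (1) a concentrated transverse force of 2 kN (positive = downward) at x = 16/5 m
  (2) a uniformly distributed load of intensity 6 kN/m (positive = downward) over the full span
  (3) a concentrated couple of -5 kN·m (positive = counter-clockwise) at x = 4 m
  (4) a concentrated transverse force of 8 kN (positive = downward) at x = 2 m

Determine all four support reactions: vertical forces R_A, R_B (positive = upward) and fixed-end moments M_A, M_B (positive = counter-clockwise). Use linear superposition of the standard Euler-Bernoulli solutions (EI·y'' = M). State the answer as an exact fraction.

R_A = 62217/2000 kN, M_A = 21027/500 kN·m, R_B = 53783/2000 kN, M_B = -18893/500 kN·m

Load 1 — point force P=2 kN at a=16/5 m (b=L-a=24/5):
  R_A = Pb²(3a+b)/L³ = 2·(24/5)²·(3·(16/5)+(24/5))/8³ = 162/125 kN
  M_A = Pab²/L² = 2·(16/5)·(24/5)²/8² = 288/125 kN·m
  R_B = Pa²(a+3b)/L³ = 2·(16/5)²·((16/5)+3·(24/5))/8³ = 88/125 kN
  M_B = -Pa²b/L² = -2·(16/5)²·(24/5)/8² = -192/125 kN·m
Load 2 — uniform load w=6 kN/m over full span:
  R_A = wL/2 = 6·8/2 = 24 kN
  M_A = wL²/12 = 6·8²/12 = 32 kN·m
  R_B = wL/2 = 6·8/2 = 24 kN
  M_B = -wL²/12 = -6·8²/12 = -32 kN·m
Load 3 — applied couple M₀=-5 kN·m at a=4 m (b=L-a=4):
  R_A = 6M₀ab/L³ = 6·(-5)·4·4/8³ = -15/16 kN
  M_A = M₀b(2a-b)/L² = (-5)·4·(2·4-4)/8² = -5/4 kN·m
  R_B = -6M₀ab/L³ = -6·(-5)·4·4/8³ = 15/16 kN
  M_B = M₀a(2b-a)/L² = (-5)·4·(2·4-4)/8² = -5/4 kN·m
Load 4 — point force P=8 kN at a=2 m (b=L-a=6):
  R_A = Pb²(3a+b)/L³ = 8·6²·(3·2+6)/8³ = 27/4 kN
  M_A = Pab²/L² = 8·2·6²/8² = 9 kN·m
  R_B = Pa²(a+3b)/L³ = 8·2²·(2+3·6)/8³ = 5/4 kN
  M_B = -Pa²b/L² = -8·2²·6/8² = -3 kN·m
Superposition: R_A = 62217/2000 kN, M_A = 21027/500 kN·m, R_B = 53783/2000 kN, M_B = -18893/500 kN·m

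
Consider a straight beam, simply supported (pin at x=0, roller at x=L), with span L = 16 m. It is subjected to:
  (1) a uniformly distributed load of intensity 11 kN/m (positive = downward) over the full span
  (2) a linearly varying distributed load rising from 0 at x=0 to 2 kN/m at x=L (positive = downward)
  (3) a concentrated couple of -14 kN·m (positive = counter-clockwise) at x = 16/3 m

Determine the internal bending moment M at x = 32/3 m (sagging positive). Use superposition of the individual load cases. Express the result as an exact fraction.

Load 1 — uniform load w=11 kN/m over full span:
  M_1 = wx(L-x)/2 = 11·(32/3)·(16-(32/3))/2 = 2816/9 kN·m
Load 2 — triangular load w₀=2 kN/m (0→w₀ over full span):
  M_2 = w₀Lx/6 - w₀x³/(6L) = 2·16·(32/3)/6 - 2·(32/3)³/(6·16) = 2560/81 kN·m
Load 3 — applied couple M₀=-14 kN·m at a=16/3 m (b=L-a=32/3):
  M_3 = M₀x/L - M₀  [x>a] = (-14)·(32/3)/16 - (-14) = 14/3 kN·m
Superposition: M = Σ M_i = 28282/81 kN·m ≈ 349.160494 kN·m

M(32/3) = 28282/81 kN·m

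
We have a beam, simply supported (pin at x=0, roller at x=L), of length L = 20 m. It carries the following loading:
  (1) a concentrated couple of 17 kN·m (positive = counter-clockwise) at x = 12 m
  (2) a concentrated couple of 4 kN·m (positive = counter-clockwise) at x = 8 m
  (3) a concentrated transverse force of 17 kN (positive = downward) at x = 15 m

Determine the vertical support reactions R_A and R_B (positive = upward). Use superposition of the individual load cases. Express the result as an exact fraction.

R_A = 53/10 kN, R_B = 117/10 kN

Load 1 — applied couple M₀=17 kN·m at a=12 m (b=L-a=8):
  R_A = M₀/L = 17/20 kN
  R_B = -M₀/L = -17/20 kN
Load 2 — applied couple M₀=4 kN·m at a=8 m (b=L-a=12):
  R_A = M₀/L = 4/20 = 1/5 kN
  R_B = -M₀/L = -4/20 = -1/5 kN
Load 3 — point force P=17 kN at a=15 m (b=L-a=5):
  R_A = Pb/L = 17·5/20 = 17/4 kN
  R_B = Pa/L = 17·15/20 = 51/4 kN
Superposition: R_A = 53/10 kN, R_B = 117/10 kN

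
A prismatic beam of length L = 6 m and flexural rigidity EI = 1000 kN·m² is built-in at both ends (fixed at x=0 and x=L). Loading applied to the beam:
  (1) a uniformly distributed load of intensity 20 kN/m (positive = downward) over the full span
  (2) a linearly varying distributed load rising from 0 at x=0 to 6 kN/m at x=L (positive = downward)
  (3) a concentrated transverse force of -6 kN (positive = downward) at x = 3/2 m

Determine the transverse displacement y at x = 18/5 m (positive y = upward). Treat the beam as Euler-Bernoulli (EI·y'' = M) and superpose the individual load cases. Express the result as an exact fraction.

Load 1 — uniform load w=20 kN/m over full span:
  y_1 = -wx²(L-x)²/(24EI) = -20·(18/5)²·(6-(18/5))²/(24·1000) = -972/15625 m
Load 2 — triangular load w₀=6 kN/m (0→w₀ over full span):
  y_2 = -w₀x²(L-x)²(x+2L)/(120LEI) = -6·(18/5)²·(6-(18/5))²·((18/5)+2·6)/(120·6·1000) = -18954/1953125 m
Load 3 — point force P=-6 kN at a=3/2 m (b=L-a=9/2):
  y_3 = -Pa²(L-x)²(3bL-(3b+a)(L-x))/(6L³EI)  [x>a] = -(-6)·(3/2)²·(6-(18/5))²·(3·(9/2)·6-(3·(9/2)+(3/2))·(6-(18/5)))/(6·6³·1000) = 27/10000 m
Superposition: y = Σ y_i = -2162889/31250000 m ≈ -0.069212 m

y(18/5) = -2162889/31250000 m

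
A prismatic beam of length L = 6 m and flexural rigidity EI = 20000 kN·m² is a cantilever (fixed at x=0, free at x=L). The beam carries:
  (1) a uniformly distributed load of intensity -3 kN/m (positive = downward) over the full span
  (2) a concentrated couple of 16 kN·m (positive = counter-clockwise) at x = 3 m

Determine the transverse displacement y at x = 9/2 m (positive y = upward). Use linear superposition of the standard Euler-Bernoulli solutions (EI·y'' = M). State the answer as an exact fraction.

Load 1 — uniform load w=-3 kN/m over full span:
  y_1 = -wx²(x²-4Lx+6L²)/(24EI) = -(-3)·(9/2)²·((9/2)²-4·6·(9/2)+6·6²)/(24·20000) = 41553/2560000 m
Load 2 — applied couple M₀=16 kN·m at a=3 m (b=L-a=3):
  y_2 = M₀a(2x-a)/(2EI)  [x>a] = 16·3·(2·(9/2)-3)/(2·20000) = 9/1250 m
Superposition: y = Σ y_i = 11997/512000 m ≈ 0.023432 m

y(9/2) = 11997/512000 m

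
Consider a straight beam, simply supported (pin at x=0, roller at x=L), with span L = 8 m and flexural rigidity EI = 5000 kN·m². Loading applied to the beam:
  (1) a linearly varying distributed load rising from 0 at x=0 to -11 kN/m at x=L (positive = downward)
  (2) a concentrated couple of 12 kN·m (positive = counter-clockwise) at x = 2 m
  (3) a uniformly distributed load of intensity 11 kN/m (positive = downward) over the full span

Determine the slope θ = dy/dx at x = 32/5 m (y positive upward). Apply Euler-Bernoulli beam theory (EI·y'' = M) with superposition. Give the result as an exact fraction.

θ(32/5) = 450187/28125000 rad

Load 1 — triangular load w₀=-11 kN/m (0→w₀ over full span):
  θ_1 = -w₀(7L⁴-30L²x²+15x⁴)/(360LEI) = -(-11)·(7·8⁴-30·8²·(32/5)²+15·(32/5)⁴)/(360·8·5000) = -66616/3515625 rad
Load 2 — applied couple M₀=12 kN·m at a=2 m (b=L-a=6):
  θ_2 = (M₀x²/(2L)-M₀(x-a)+C₁)/EI  [x>a] with C₁=M₀(3b²-L²)/(6L)=11 = (12·(32/5)²/(2·8)-12·((32/5)-2)+11)/5000 = -277/125000 rad
Load 3 — uniform load w=11 kN/m over full span:
  θ_3 = -w(L³-6Lx²+4x³)/(24EI) = -11·(8³-6·8·(32/5)²+4·(32/5)³)/(24·5000) = 2904/78125 rad
Superposition: θ = Σ θ_i = 450187/28125000 rad ≈ 0.016007 rad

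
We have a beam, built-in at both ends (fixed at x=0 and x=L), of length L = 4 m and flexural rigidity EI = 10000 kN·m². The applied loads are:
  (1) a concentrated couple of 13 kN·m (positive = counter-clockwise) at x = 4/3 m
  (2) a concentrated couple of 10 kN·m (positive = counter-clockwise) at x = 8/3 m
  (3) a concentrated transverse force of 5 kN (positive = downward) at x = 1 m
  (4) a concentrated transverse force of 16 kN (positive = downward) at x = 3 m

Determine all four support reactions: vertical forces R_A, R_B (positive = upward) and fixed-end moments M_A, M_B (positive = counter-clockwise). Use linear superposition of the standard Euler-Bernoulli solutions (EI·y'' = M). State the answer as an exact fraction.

R_A = 1381/96 kN, M_A = 439/48 kN·m, R_B = 635/96 kN, M_B = -269/48 kN·m

Load 1 — applied couple M₀=13 kN·m at a=4/3 m (b=L-a=8/3):
  R_A = 6M₀ab/L³ = 6·13·(4/3)·(8/3)/4³ = 13/3 kN
  M_A = M₀b(2a-b)/L² = 13·(8/3)·(2·(4/3)-(8/3))/4² = 0 kN·m
  R_B = -6M₀ab/L³ = -6·13·(4/3)·(8/3)/4³ = -13/3 kN
  M_B = M₀a(2b-a)/L² = 13·(4/3)·(2·(8/3)-(4/3))/4² = 13/3 kN·m
Load 2 — applied couple M₀=10 kN·m at a=8/3 m (b=L-a=4/3):
  R_A = 6M₀ab/L³ = 6·10·(8/3)·(4/3)/4³ = 10/3 kN
  M_A = M₀b(2a-b)/L² = 10·(4/3)·(2·(8/3)-(4/3))/4² = 10/3 kN·m
  R_B = -6M₀ab/L³ = -6·10·(8/3)·(4/3)/4³ = -10/3 kN
  M_B = M₀a(2b-a)/L² = 10·(8/3)·(2·(4/3)-(8/3))/4² = 0 kN·m
Load 3 — point force P=5 kN at a=1 m (b=L-a=3):
  R_A = Pb²(3a+b)/L³ = 5·3²·(3·1+3)/4³ = 135/32 kN
  M_A = Pab²/L² = 5·1·3²/4² = 45/16 kN·m
  R_B = Pa²(a+3b)/L³ = 5·1²·(1+3·3)/4³ = 25/32 kN
  M_B = -Pa²b/L² = -5·1²·3/4² = -15/16 kN·m
Load 4 — point force P=16 kN at a=3 m (b=L-a=1):
  R_A = Pb²(3a+b)/L³ = 16·1²·(3·3+1)/4³ = 5/2 kN
  M_A = Pab²/L² = 16·3·1²/4² = 3 kN·m
  R_B = Pa²(a+3b)/L³ = 16·3²·(3+3·1)/4³ = 27/2 kN
  M_B = -Pa²b/L² = -16·3²·1/4² = -9 kN·m
Superposition: R_A = 1381/96 kN, M_A = 439/48 kN·m, R_B = 635/96 kN, M_B = -269/48 kN·m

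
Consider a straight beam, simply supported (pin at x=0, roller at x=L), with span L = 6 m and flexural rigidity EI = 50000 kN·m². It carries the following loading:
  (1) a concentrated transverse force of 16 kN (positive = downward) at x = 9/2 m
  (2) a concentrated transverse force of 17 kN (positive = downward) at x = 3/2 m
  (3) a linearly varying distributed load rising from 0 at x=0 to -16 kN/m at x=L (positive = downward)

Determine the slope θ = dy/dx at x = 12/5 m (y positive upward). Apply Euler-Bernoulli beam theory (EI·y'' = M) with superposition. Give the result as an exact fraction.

Load 1 — point force P=16 kN at a=9/2 m (b=L-a=3/2):
  θ_1 = -Pb(L²-b²-3x²)/(6LEI)  [x≤a] = -16·(3/2)·(6²-(3/2)²-3·(12/5)²)/(6·6·50000) = -549/2500000 rad
Load 2 — point force P=17 kN at a=3/2 m (b=L-a=9/2):
  θ_2 = -Pa(2L²-6Lx+3x²+a²)/(6LEI)  [x>a] = -17·(3/2)·(2·6²-6·6·(12/5)+3·(12/5)²+(3/2)²)/(6·6·50000) = -2907/40000000 rad
Load 3 — triangular load w₀=-16 kN/m (0→w₀ over full span):
  θ_3 = -w₀(7L⁴-30L²x²+15x⁴)/(360LEI) = -(-16)·(7·6⁴-30·6²·(12/5)²+15·(12/5)⁴)/(360·6·50000) = 969/1953125 rad
Superposition: θ = Σ θ_i = 203853/1000000000 rad ≈ 0.000204 rad

θ(12/5) = 203853/1000000000 rad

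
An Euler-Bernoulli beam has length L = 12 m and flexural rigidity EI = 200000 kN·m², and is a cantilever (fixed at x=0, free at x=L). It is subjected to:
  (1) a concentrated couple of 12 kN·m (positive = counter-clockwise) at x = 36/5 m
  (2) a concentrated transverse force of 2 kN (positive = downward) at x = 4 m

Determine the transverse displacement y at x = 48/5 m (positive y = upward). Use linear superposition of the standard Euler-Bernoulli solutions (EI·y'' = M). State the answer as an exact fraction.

y(48/5) = 181/93750 m

Load 1 — applied couple M₀=12 kN·m at a=36/5 m (b=L-a=24/5):
  y_1 = M₀a(2x-a)/(2EI)  [x>a] = 12·(36/5)·(2·(48/5)-(36/5))/(2·200000) = 81/31250 m
Load 2 — point force P=2 kN at a=4 m (b=L-a=8):
  y_2 = -Pa²(3x-a)/(6EI)  [x>a] = -2·4²·(3·(48/5)-4)/(6·200000) = -31/46875 m
Superposition: y = Σ y_i = 181/93750 m ≈ 0.001931 m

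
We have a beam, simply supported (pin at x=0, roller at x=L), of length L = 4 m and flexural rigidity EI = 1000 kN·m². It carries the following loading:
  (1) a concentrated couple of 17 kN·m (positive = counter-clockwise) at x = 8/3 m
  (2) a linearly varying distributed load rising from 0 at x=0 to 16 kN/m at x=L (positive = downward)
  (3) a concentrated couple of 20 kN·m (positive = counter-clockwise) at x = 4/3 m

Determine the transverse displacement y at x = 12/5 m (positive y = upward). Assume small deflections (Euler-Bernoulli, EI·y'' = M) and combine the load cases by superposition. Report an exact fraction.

Load 1 — applied couple M₀=17 kN·m at a=8/3 m (b=L-a=4/3):
  y_1 = (M₀x³/(6L)+C₁x)/EI  [x≤a] with C₁=M₀(3b²-L²)/(6L)=-68/9 = (17·(12/5)³/(6·4)+(-68/9)·(12/5))/1000 = -391/46875 m
Load 2 — triangular load w₀=16 kN/m (0→w₀ over full span):
  y_2 = -w₀x(7L⁴-10L²x²+3x⁴)/(360LEI) = -16·(12/5)·(7·4⁴-10·4²·(12/5)²+3·(12/5)⁴)/(360·4·1000) = -151552/5859375 m
Load 3 — applied couple M₀=20 kN·m at a=4/3 m (b=L-a=8/3):
  y_3 = (M₀x³/(6L)-M₀(x-a)²/2+C₁x)/EI  [x>a] with C₁=M₀(3b²-L²)/(6L)=40/9 = (20·(12/5)³/(6·4)-20·((12/5)-(4/3))²/2+(40/9)·(12/5))/1000 = 304/28125 m
Superposition: y = Σ y_i = -411281/17578125 m ≈ -0.023397 m

y(12/5) = -411281/17578125 m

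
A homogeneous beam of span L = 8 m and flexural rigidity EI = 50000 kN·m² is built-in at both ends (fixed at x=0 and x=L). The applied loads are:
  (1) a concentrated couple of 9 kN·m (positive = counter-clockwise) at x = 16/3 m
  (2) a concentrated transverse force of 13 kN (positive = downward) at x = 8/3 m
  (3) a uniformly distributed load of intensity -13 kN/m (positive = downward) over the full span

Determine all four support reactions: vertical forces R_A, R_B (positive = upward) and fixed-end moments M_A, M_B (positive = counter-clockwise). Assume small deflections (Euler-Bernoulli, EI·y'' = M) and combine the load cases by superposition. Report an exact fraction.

Load 1 — applied couple M₀=9 kN·m at a=16/3 m (b=L-a=8/3):
  R_A = 6M₀ab/L³ = 6·9·(16/3)·(8/3)/8³ = 3/2 kN
  M_A = M₀b(2a-b)/L² = 9·(8/3)·(2·(16/3)-(8/3))/8² = 3 kN·m
  R_B = -6M₀ab/L³ = -6·9·(16/3)·(8/3)/8³ = -3/2 kN
  M_B = M₀a(2b-a)/L² = 9·(16/3)·(2·(8/3)-(16/3))/8² = 0 kN·m
Load 2 — point force P=13 kN at a=8/3 m (b=L-a=16/3):
  R_A = Pb²(3a+b)/L³ = 13·(16/3)²·(3·(8/3)+(16/3))/8³ = 260/27 kN
  M_A = Pab²/L² = 13·(8/3)·(16/3)²/8² = 416/27 kN·m
  R_B = Pa²(a+3b)/L³ = 13·(8/3)²·((8/3)+3·(16/3))/8³ = 91/27 kN
  M_B = -Pa²b/L² = -13·(8/3)²·(16/3)/8² = -208/27 kN·m
Load 3 — uniform load w=-13 kN/m over full span:
  R_A = wL/2 = (-13)·8/2 = -52 kN
  M_A = wL²/12 = (-13)·8²/12 = -208/3 kN·m
  R_B = wL/2 = (-13)·8/2 = -52 kN
  M_B = -wL²/12 = -(-13)·8²/12 = 208/3 kN·m
Superposition: R_A = -2207/54 kN, M_A = -1375/27 kN·m, R_B = -2707/54 kN, M_B = 1664/27 kN·m

R_A = -2207/54 kN, M_A = -1375/27 kN·m, R_B = -2707/54 kN, M_B = 1664/27 kN·m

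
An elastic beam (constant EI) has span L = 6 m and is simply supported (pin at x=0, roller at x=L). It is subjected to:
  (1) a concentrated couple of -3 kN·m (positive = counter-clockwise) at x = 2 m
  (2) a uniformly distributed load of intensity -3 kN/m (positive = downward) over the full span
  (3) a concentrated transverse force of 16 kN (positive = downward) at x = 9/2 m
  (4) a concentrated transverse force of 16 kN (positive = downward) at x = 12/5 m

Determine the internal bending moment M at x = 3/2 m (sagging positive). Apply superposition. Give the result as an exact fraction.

M(3/2) = 381/40 kN·m

Load 1 — applied couple M₀=-3 kN·m at a=2 m (b=L-a=4):
  M_1 = M₀x/L  [x≤a] = (-3)·(3/2)/6 = -3/4 kN·m
Load 2 — uniform load w=-3 kN/m over full span:
  M_2 = wx(L-x)/2 = (-3)·(3/2)·(6-(3/2))/2 = -81/8 kN·m
Load 3 — point force P=16 kN at a=9/2 m (b=L-a=3/2):
  M_3 = Pbx/L  [x≤a] = 16·(3/2)·(3/2)/6 = 6 kN·m
Load 4 — point force P=16 kN at a=12/5 m (b=L-a=18/5):
  M_4 = Pbx/L  [x≤a] = 16·(18/5)·(3/2)/6 = 72/5 kN·m
Superposition: M = Σ M_i = 381/40 kN·m ≈ 9.525000 kN·m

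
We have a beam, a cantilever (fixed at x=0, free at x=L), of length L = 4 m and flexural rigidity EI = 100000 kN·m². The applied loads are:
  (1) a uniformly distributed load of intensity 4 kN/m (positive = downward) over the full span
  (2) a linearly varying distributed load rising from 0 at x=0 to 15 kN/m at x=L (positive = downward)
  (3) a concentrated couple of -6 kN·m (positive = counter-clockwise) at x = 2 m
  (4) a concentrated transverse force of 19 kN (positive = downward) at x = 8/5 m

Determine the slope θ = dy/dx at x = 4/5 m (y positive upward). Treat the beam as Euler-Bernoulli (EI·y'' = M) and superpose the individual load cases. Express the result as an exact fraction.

Load 1 — uniform load w=4 kN/m over full span:
  θ_1 = -wx(x²-3Lx+3L²)/(6EI) = -4·(4/5)·((4/5)²-3·4·(4/5)+3·4²)/(6·100000) = -244/1171875 rad
Load 2 — triangular load w₀=15 kN/m (0→w₀ over full span):
  θ_2 = (w₀Lx²/4-w₀L²x/3-w₀x⁴/(24L))/EI = (15·4·(4/5)²/4-15·4²·(4/5)/3-15·(4/5)⁴/(24·4))/100000 = -851/1562500 rad
Load 3 — applied couple M₀=-6 kN·m at a=2 m (b=L-a=2):
  θ_3 = M₀x/EI  [x≤a] = (-6)·(4/5)/100000 = -3/62500 rad
Load 4 — point force P=19 kN at a=8/5 m (b=L-a=12/5):
  θ_4 = -Px(2a-x)/(2EI)  [x≤a] = -19·(4/5)·(2·(8/5)-(4/5))/(2·100000) = -57/312500 rad
Superposition: θ = Σ θ_i = -4609/4687500 rad ≈ -0.000983 rad

θ(4/5) = -4609/4687500 rad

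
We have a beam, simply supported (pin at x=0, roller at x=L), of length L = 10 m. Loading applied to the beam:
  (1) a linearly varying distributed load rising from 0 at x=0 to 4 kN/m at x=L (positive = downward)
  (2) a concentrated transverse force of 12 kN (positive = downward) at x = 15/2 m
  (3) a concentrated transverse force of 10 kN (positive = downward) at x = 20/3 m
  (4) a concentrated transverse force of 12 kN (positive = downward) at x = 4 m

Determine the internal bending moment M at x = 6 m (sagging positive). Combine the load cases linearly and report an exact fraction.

Load 1 — triangular load w₀=4 kN/m (0→w₀ over full span):
  M_1 = w₀Lx/6 - w₀x³/(6L) = 4·10·6/6 - 4·6³/(6·10) = 128/5 kN·m
Load 2 — point force P=12 kN at a=15/2 m (b=L-a=5/2):
  M_2 = Pbx/L  [x≤a] = 12·(5/2)·6/10 = 18 kN·m
Load 3 — point force P=10 kN at a=20/3 m (b=L-a=10/3):
  M_3 = Pbx/L  [x≤a] = 10·(10/3)·6/10 = 20 kN·m
Load 4 — point force P=12 kN at a=4 m (b=L-a=6):
  M_4 = Pa(L-x)/L  [x>a] = 12·4·(10-6)/10 = 96/5 kN·m
Superposition: M = Σ M_i = 414/5 kN·m ≈ 82.800000 kN·m

M(6) = 414/5 kN·m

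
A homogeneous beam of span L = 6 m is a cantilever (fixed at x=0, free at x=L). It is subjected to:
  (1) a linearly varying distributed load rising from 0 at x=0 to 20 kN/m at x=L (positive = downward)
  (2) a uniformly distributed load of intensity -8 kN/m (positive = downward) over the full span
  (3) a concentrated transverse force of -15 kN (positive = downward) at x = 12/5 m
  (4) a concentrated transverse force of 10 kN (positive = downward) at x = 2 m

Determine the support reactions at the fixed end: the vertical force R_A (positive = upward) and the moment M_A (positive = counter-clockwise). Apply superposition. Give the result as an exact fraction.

Load 1 — triangular load w₀=20 kN/m (0→w₀ over full span):
  R_A = w₀L/2 = 20·6/2 = 60 kN
  M_A = w₀L²/3 = 20·6²/3 = 240 kN·m
Load 2 — uniform load w=-8 kN/m over full span:
  R_A = wL = (-8)·6 = -48 kN
  M_A = wL²/2 = (-8)·6²/2 = -144 kN·m
Load 3 — point force P=-15 kN at a=12/5 m (b=L-a=18/5):
  R_A = P = (-15) = -15 kN
  M_A = Pa = (-15)·(12/5) = -36 kN·m
Load 4 — point force P=10 kN at a=2 m (b=L-a=4):
  R_A = P = 10 kN
  M_A = Pa = 10·2 = 20 kN·m
Superposition: R_A = 7 kN, M_A = 80 kN·m

R_A = 7 kN, M_A = 80 kN·m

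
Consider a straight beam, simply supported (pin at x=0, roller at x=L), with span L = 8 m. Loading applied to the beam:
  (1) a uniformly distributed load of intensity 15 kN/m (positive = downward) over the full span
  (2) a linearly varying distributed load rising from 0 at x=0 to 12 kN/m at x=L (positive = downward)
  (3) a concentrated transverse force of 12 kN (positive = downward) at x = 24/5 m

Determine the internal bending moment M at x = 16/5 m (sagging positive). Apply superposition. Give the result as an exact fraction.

Load 1 — uniform load w=15 kN/m over full span:
  M_1 = wx(L-x)/2 = 15·(16/5)·(8-(16/5))/2 = 576/5 kN·m
Load 2 — triangular load w₀=12 kN/m (0→w₀ over full span):
  M_2 = w₀Lx/6 - w₀x³/(6L) = 12·8·(16/5)/6 - 12·(16/5)³/(6·8) = 5376/125 kN·m
Load 3 — point force P=12 kN at a=24/5 m (b=L-a=16/5):
  M_3 = Pbx/L  [x≤a] = 12·(16/5)·(16/5)/8 = 384/25 kN·m
Superposition: M = Σ M_i = 21696/125 kN·m ≈ 173.568000 kN·m

M(16/5) = 21696/125 kN·m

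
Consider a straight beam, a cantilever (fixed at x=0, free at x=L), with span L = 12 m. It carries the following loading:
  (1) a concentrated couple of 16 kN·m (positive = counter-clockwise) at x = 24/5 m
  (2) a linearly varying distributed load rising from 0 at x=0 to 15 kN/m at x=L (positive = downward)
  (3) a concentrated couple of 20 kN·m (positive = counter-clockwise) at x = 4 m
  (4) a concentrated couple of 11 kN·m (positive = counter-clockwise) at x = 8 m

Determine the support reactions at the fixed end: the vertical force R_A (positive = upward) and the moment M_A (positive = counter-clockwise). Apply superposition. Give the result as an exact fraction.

R_A = 90 kN, M_A = 673 kN·m

Load 1 — applied couple M₀=16 kN·m at a=24/5 m (b=L-a=36/5):
  R_A = 0 kN
  M_A = -M₀ = -16 kN·m
Load 2 — triangular load w₀=15 kN/m (0→w₀ over full span):
  R_A = w₀L/2 = 15·12/2 = 90 kN
  M_A = w₀L²/3 = 15·12²/3 = 720 kN·m
Load 3 — applied couple M₀=20 kN·m at a=4 m (b=L-a=8):
  R_A = 0 kN
  M_A = -M₀ = -20 kN·m
Load 4 — applied couple M₀=11 kN·m at a=8 m (b=L-a=4):
  R_A = 0 kN
  M_A = -M₀ = -11 kN·m
Superposition: R_A = 90 kN, M_A = 673 kN·m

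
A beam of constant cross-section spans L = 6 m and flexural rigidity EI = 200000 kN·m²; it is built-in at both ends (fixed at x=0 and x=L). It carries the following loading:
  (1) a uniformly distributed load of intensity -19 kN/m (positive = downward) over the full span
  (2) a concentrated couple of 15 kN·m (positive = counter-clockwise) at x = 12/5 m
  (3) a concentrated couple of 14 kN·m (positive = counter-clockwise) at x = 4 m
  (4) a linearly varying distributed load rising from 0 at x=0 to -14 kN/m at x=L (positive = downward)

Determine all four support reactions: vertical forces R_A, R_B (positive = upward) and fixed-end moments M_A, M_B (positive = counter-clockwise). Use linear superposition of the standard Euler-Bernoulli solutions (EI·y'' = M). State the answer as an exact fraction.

Load 1 — uniform load w=-19 kN/m over full span:
  R_A = wL/2 = (-19)·6/2 = -57 kN
  M_A = wL²/12 = (-19)·6²/12 = -57 kN·m
  R_B = wL/2 = (-19)·6/2 = -57 kN
  M_B = -wL²/12 = -(-19)·6²/12 = 57 kN·m
Load 2 — applied couple M₀=15 kN·m at a=12/5 m (b=L-a=18/5):
  R_A = 6M₀ab/L³ = 6·15·(12/5)·(18/5)/6³ = 18/5 kN
  M_A = M₀b(2a-b)/L² = 15·(18/5)·(2·(12/5)-(18/5))/6² = 9/5 kN·m
  R_B = -6M₀ab/L³ = -6·15·(12/5)·(18/5)/6³ = -18/5 kN
  M_B = M₀a(2b-a)/L² = 15·(12/5)·(2·(18/5)-(12/5))/6² = 24/5 kN·m
Load 3 — applied couple M₀=14 kN·m at a=4 m (b=L-a=2):
  R_A = 6M₀ab/L³ = 6·14·4·2/6³ = 28/9 kN
  M_A = M₀b(2a-b)/L² = 14·2·(2·4-2)/6² = 14/3 kN·m
  R_B = -6M₀ab/L³ = -6·14·4·2/6³ = -28/9 kN
  M_B = M₀a(2b-a)/L² = 14·4·(2·2-4)/6² = 0 kN·m
Load 4 — triangular load w₀=-14 kN/m (0→w₀ over full span):
  R_A = 3w₀L/20 = 3·(-14)·6/20 = -63/5 kN
  M_A = w₀L²/30 = (-14)·6²/30 = -84/5 kN·m
  R_B = 7w₀L/20 = 7·(-14)·6/20 = -147/5 kN
  M_B = -w₀L²/20 = -(-14)·6²/20 = 126/5 kN·m
Superposition: R_A = -566/9 kN, M_A = -202/3 kN·m, R_B = -838/9 kN, M_B = 87 kN·m

R_A = -566/9 kN, M_A = -202/3 kN·m, R_B = -838/9 kN, M_B = 87 kN·m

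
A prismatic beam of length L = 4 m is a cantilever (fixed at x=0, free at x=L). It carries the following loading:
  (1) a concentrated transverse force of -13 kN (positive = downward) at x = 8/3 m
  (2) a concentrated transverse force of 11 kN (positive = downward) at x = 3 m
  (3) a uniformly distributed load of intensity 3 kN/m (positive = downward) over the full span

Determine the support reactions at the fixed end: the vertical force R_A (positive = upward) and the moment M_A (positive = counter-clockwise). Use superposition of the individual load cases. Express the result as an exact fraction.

R_A = 10 kN, M_A = 67/3 kN·m

Load 1 — point force P=-13 kN at a=8/3 m (b=L-a=4/3):
  R_A = P = (-13) = -13 kN
  M_A = Pa = (-13)·(8/3) = -104/3 kN·m
Load 2 — point force P=11 kN at a=3 m (b=L-a=1):
  R_A = P = 11 kN
  M_A = Pa = 11·3 = 33 kN·m
Load 3 — uniform load w=3 kN/m over full span:
  R_A = wL = 3·4 = 12 kN
  M_A = wL²/2 = 3·4²/2 = 24 kN·m
Superposition: R_A = 10 kN, M_A = 67/3 kN·m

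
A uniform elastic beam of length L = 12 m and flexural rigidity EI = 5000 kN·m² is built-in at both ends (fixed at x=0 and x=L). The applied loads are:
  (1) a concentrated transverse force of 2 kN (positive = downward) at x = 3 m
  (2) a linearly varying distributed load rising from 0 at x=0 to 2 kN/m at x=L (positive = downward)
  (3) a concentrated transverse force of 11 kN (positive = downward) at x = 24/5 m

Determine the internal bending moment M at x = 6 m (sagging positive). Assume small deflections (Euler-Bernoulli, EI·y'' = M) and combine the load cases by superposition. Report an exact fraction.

Load 1 — point force P=2 kN at a=3 m (b=L-a=9):
  M_1 = Pa²(a+3b)(L-x)/L³ - Pa²b/L²  [x>a] = 2·3²·(3+3·9)·(12-6)/12³ - 2·3²·9/12² = 3/4 kN·m
Load 2 — triangular load w₀=2 kN/m (0→w₀ over full span):
  M_2 = 3w₀Lx/20 - w₀L²/30 - w₀x³/(6L) = 3·2·12·6/20 - 2·12²/30 - 2·6³/(6·12) = 6 kN·m
Load 3 — point force P=11 kN at a=24/5 m (b=L-a=36/5):
  M_3 = Pa²(a+3b)(L-x)/L³ - Pa²b/L²  [x>a] = 11·(24/5)²·((24/5)+3·(36/5))·(12-6)/12³ - 11·(24/5)²·(36/5)/12² = 264/25 kN·m
Superposition: M = Σ M_i = 1731/100 kN·m ≈ 17.310000 kN·m

M(6) = 1731/100 kN·m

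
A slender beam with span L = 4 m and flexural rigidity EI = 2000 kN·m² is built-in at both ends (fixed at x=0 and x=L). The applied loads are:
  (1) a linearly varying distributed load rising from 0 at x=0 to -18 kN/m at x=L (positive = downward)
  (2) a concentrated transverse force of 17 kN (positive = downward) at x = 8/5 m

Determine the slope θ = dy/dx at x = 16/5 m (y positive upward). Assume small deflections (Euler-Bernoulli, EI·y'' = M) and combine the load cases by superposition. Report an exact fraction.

θ(16/5) = -314/390625 rad

Load 1 — triangular load w₀=-18 kN/m (0→w₀ over full span):
  θ_1 = -w₀(2x(L-x)(L-2x)(x+2L)+x²(L-x)²)/(120LEI) = -(-18)·(2·(16/5)·(4-(16/5))·(4-2·(16/5))·((16/5)+2·4)+(16/5)²·(4-(16/5))²)/(120·4·2000) = -192/78125 rad
Load 2 — point force P=17 kN at a=8/5 m (b=L-a=12/5):
  θ_2 = Pa²(L-x)(2bL-(3b+a)(L-x))/(2L³EI)  [x>a] = 17·(8/5)²·(4-(16/5))·(2·(12/5)·4-(3·(12/5)+(8/5))·(4-(16/5)))/(2·4³·2000) = 646/390625 rad
Superposition: θ = Σ θ_i = -314/390625 rad ≈ -0.000804 rad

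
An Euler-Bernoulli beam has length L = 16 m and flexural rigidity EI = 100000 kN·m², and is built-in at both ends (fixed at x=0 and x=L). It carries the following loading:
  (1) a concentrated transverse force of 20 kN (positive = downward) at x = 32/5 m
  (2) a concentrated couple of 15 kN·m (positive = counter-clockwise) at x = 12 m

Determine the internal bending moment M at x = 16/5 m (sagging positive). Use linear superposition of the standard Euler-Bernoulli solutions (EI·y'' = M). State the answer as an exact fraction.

Load 1 — point force P=20 kN at a=32/5 m (b=L-a=48/5):
  M_1 = Pb²(3a+b)x/L³ - Pab²/L²  [x≤a] = 20·(48/5)²·(3·(32/5)+(48/5))·(16/5)/16³ - 20·(32/5)·(48/5)²/16² = -576/125 kN·m
Load 2 — applied couple M₀=15 kN·m at a=12 m (b=L-a=4):
  M_2 = R_Ax - M_A  [x≤a] with R_A=135/128, M_A=75/16 = (135/128)·(16/5) - (75/16) = -21/16 kN·m
Superposition: M = Σ M_i = -11841/2000 kN·m ≈ -5.920500 kN·m

M(16/5) = -11841/2000 kN·m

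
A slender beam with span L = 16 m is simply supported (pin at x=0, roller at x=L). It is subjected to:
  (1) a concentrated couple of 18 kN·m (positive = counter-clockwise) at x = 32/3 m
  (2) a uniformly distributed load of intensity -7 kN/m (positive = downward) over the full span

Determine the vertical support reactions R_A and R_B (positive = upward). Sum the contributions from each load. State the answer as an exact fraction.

R_A = -439/8 kN, R_B = -457/8 kN

Load 1 — applied couple M₀=18 kN·m at a=32/3 m (b=L-a=16/3):
  R_A = M₀/L = 18/16 = 9/8 kN
  R_B = -M₀/L = -18/16 = -9/8 kN
Load 2 — uniform load w=-7 kN/m over full span:
  R_A = wL/2 = (-7)·16/2 = -56 kN
  R_B = wL/2 = (-7)·16/2 = -56 kN
Superposition: R_A = -439/8 kN, R_B = -457/8 kN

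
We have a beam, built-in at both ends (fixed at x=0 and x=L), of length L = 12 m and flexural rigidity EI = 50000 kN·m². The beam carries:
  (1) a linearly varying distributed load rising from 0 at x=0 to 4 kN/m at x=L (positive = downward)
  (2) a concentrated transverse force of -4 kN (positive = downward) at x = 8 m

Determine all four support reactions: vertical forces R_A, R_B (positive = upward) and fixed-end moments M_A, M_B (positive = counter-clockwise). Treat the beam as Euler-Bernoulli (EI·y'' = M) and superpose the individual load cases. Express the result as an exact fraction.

Load 1 — triangular load w₀=4 kN/m (0→w₀ over full span):
  R_A = 3w₀L/20 = 3·4·12/20 = 36/5 kN
  M_A = w₀L²/30 = 4·12²/30 = 96/5 kN·m
  R_B = 7w₀L/20 = 7·4·12/20 = 84/5 kN
  M_B = -w₀L²/20 = -4·12²/20 = -144/5 kN·m
Load 2 — point force P=-4 kN at a=8 m (b=L-a=4):
  R_A = Pb²(3a+b)/L³ = (-4)·4²·(3·8+4)/12³ = -28/27 kN
  M_A = Pab²/L² = (-4)·8·4²/12² = -32/9 kN·m
  R_B = Pa²(a+3b)/L³ = (-4)·8²·(8+3·4)/12³ = -80/27 kN
  M_B = -Pa²b/L² = -(-4)·8²·4/12² = 64/9 kN·m
Superposition: R_A = 832/135 kN, M_A = 704/45 kN·m, R_B = 1868/135 kN, M_B = -976/45 kN·m

R_A = 832/135 kN, M_A = 704/45 kN·m, R_B = 1868/135 kN, M_B = -976/45 kN·m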